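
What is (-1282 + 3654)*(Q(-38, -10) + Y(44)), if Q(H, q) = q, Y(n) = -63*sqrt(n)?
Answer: -23720 - 298872*sqrt(11) ≈ -1.0150e+6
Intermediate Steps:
(-1282 + 3654)*(Q(-38, -10) + Y(44)) = (-1282 + 3654)*(-10 - 126*sqrt(11)) = 2372*(-10 - 126*sqrt(11)) = -23720 - 298872*sqrt(11)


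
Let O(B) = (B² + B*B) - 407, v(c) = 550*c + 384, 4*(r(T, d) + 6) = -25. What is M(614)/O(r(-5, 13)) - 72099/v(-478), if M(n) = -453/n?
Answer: 6466861669/22968837420 ≈ 0.28155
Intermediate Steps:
r(T, d) = -49/4 (r(T, d) = -6 + (¼)*(-25) = -6 - 25/4 = -49/4)
v(c) = 384 + 550*c
O(B) = -407 + 2*B² (O(B) = (B² + B²) - 407 = 2*B² - 407 = -407 + 2*B²)
M(614)/O(r(-5, 13)) - 72099/v(-478) = (-453/614)/(-407 + 2*(-49/4)²) - 72099/(384 + 550*(-478)) = (-453*1/614)/(-407 + 2*(2401/16)) - 72099/(384 - 262900) = -453/(614*(-407 + 2401/8)) - 72099/(-262516) = -453/(614*(-855/8)) - 72099*(-1/262516) = -453/614*(-8/855) + 72099/262516 = 604/87495 + 72099/262516 = 6466861669/22968837420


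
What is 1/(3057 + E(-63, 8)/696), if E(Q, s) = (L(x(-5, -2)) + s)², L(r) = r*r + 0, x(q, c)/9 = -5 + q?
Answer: 87/8483417 ≈ 1.0255e-5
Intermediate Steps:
x(q, c) = -45 + 9*q (x(q, c) = 9*(-5 + q) = -45 + 9*q)
L(r) = r² (L(r) = r² + 0 = r²)
E(Q, s) = (8100 + s)² (E(Q, s) = ((-45 + 9*(-5))² + s)² = ((-45 - 45)² + s)² = ((-90)² + s)² = (8100 + s)²)
1/(3057 + E(-63, 8)/696) = 1/(3057 + (8100 + 8)²/696) = 1/(3057 + 8108²*(1/696)) = 1/(3057 + 65739664*(1/696)) = 1/(3057 + 8217458/87) = 1/(8483417/87) = 87/8483417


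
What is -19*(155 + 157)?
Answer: -5928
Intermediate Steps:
-19*(155 + 157) = -19*312 = -5928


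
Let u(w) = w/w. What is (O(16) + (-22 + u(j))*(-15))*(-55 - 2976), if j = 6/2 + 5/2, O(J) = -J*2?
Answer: -857773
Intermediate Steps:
O(J) = -2*J
j = 11/2 (j = 6*(½) + 5*(½) = 3 + 5/2 = 11/2 ≈ 5.5000)
u(w) = 1
(O(16) + (-22 + u(j))*(-15))*(-55 - 2976) = (-2*16 + (-22 + 1)*(-15))*(-55 - 2976) = (-32 - 21*(-15))*(-3031) = (-32 + 315)*(-3031) = 283*(-3031) = -857773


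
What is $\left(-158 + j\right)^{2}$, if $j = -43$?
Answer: $40401$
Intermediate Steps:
$\left(-158 + j\right)^{2} = \left(-158 - 43\right)^{2} = \left(-201\right)^{2} = 40401$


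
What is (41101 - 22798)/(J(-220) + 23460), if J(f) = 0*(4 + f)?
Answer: 6101/7820 ≈ 0.78018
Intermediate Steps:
J(f) = 0
(41101 - 22798)/(J(-220) + 23460) = (41101 - 22798)/(0 + 23460) = 18303/23460 = 18303*(1/23460) = 6101/7820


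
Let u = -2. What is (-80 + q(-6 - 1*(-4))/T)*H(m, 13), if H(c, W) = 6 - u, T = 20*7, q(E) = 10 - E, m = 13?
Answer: -22376/35 ≈ -639.31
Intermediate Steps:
T = 140
H(c, W) = 8 (H(c, W) = 6 - 1*(-2) = 6 + 2 = 8)
(-80 + q(-6 - 1*(-4))/T)*H(m, 13) = (-80 + (10 - (-6 - 1*(-4)))/140)*8 = (-80 + (10 - (-6 + 4))*(1/140))*8 = (-80 + (10 - 1*(-2))*(1/140))*8 = (-80 + (10 + 2)*(1/140))*8 = (-80 + 12*(1/140))*8 = (-80 + 3/35)*8 = -2797/35*8 = -22376/35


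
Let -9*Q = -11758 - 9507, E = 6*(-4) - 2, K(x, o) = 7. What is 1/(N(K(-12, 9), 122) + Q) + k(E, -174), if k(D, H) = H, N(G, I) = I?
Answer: -3891153/22363 ≈ -174.00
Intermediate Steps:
E = -26 (E = -24 - 2 = -26)
Q = 21265/9 (Q = -(-11758 - 9507)/9 = -⅑*(-21265) = 21265/9 ≈ 2362.8)
1/(N(K(-12, 9), 122) + Q) + k(E, -174) = 1/(122 + 21265/9) - 174 = 1/(22363/9) - 174 = 9/22363 - 174 = -3891153/22363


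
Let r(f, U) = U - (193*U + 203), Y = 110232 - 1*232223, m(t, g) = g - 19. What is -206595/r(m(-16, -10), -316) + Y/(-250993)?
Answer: -44477225056/15177295717 ≈ -2.9305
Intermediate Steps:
m(t, g) = -19 + g
Y = -121991 (Y = 110232 - 232223 = -121991)
r(f, U) = -203 - 192*U (r(f, U) = U - (203 + 193*U) = U + (-203 - 193*U) = -203 - 192*U)
-206595/r(m(-16, -10), -316) + Y/(-250993) = -206595/(-203 - 192*(-316)) - 121991/(-250993) = -206595/(-203 + 60672) - 121991*(-1/250993) = -206595/60469 + 121991/250993 = -44477225056/15177295717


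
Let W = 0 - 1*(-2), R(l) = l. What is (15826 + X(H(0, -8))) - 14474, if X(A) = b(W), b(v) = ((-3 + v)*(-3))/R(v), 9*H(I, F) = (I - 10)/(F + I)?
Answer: 2707/2 ≈ 1353.5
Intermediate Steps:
W = 2 (W = 0 + 2 = 2)
H(I, F) = (-10 + I)/(9*(F + I)) (H(I, F) = ((I - 10)/(F + I))/9 = ((-10 + I)/(F + I))/9 = (-10 + I)/(9*(F + I)))
b(v) = (9 - 3*v)/v (b(v) = ((-3 + v)*(-3))/v = (9 - 3*v)/v)
X(A) = 3/2 (X(A) = -3 + 9/2 = 3/2)
(15826 + X(H(0, -8))) - 14474 = (15826 + 3/2) - 14474 = 31655/2 - 14474 = 2707/2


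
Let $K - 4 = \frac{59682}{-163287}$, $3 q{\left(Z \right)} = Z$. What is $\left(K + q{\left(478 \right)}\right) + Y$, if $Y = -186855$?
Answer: $- \frac{10161460619}{54429} \approx -1.8669 \cdot 10^{5}$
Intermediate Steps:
$q{\left(Z \right)} = \frac{Z}{3}$
$K = \frac{197822}{54429}$ ($K = 4 + \frac{59682}{-163287} = 4 + 59682 \left(- \frac{1}{163287}\right) = 4 - \frac{19894}{54429} = \frac{197822}{54429} \approx 3.6345$)
$\left(K + q{\left(478 \right)}\right) + Y = \left(\frac{197822}{54429} + \frac{1}{3} \cdot 478\right) - 186855 = \left(\frac{197822}{54429} + \frac{478}{3}\right) - 186855 = \frac{8870176}{54429} - 186855 = - \frac{10161460619}{54429}$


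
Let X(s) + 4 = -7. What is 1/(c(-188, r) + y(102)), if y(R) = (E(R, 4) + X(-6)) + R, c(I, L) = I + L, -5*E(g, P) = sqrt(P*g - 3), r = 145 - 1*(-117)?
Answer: 275/45348 + sqrt(5)/15116 ≈ 0.0062121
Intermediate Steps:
r = 262 (r = 145 + 117 = 262)
X(s) = -11 (X(s) = -4 - 7 = -11)
E(g, P) = -sqrt(-3 + P*g)/5 (E(g, P) = -sqrt(P*g - 3)/5 = -sqrt(-3 + P*g)/5)
y(R) = -11 + R - sqrt(-3 + 4*R)/5 (y(R) = (-sqrt(-3 + 4*R)/5 - 11) + R = (-11 - sqrt(-3 + 4*R)/5) + R = -11 + R - sqrt(-3 + 4*R)/5)
1/(c(-188, r) + y(102)) = 1/((-188 + 262) + (-11 + 102 - sqrt(-3 + 4*102)/5)) = 1/(74 + (-11 + 102 - sqrt(-3 + 408)/5)) = 1/(74 + (-11 + 102 - 9*sqrt(5)/5)) = 1/(74 + (91 - 9*sqrt(5)/5)) = 1/(165 - 9*sqrt(5)/5)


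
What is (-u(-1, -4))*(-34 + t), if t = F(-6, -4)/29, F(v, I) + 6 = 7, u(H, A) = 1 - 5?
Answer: -3940/29 ≈ -135.86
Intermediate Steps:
u(H, A) = -4
F(v, I) = 1 (F(v, I) = -6 + 7 = 1)
t = 1/29 ≈ 0.034483
(-u(-1, -4))*(-34 + t) = (-1*(-4))*(-34 + 1/29) = 4*(-985/29) = -3940/29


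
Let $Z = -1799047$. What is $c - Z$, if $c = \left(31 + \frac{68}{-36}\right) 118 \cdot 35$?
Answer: $\frac{17273483}{9} \approx 1.9193 \cdot 10^{6}$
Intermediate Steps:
$c = \frac{1082060}{9}$ ($c = \left(31 + 68 \left(- \frac{1}{36}\right)\right) 118 \cdot 35 = \left(31 - \frac{17}{9}\right) 118 \cdot 35 = \frac{262}{9} \cdot 118 \cdot 35 = \frac{30916}{9} \cdot 35 = \frac{1082060}{9} \approx 1.2023 \cdot 10^{5}$)
$c - Z = \frac{1082060}{9} - -1799047 = \frac{1082060}{9} + 1799047 = \frac{17273483}{9}$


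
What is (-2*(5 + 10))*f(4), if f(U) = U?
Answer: -120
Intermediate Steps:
(-2*(5 + 10))*f(4) = -2*(5 + 10)*4 = -2*15*4 = -30*4 = -120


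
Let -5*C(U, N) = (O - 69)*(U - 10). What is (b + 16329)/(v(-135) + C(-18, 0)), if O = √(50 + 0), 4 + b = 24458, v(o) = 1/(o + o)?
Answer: -1148809393890/10770233041 - 83246259600*√2/10770233041 ≈ -117.60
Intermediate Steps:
v(o) = 1/(2*o)
b = 24454 (b = -4 + 24458 = 24454)
O = 5*√2 (O = √50 = 5*√2 ≈ 7.0711)
C(U, N) = -(-69 + 5*√2)*(-10 + U)/5 (C(U, N) = -(5*√2 - 69)*(U - 10)/5 = -(-69 + 5*√2)*(-10 + U)/5)
(b + 16329)/(v(-135) + C(-18, 0)) = (24454 + 16329)/((½)/(-135) + (-138 + 10*√2 + (69/5)*(-18) - 1*(-18)*√2)) = 40783/((½)*(-1/135) + (-138 + 10*√2 - 1242/5 + 18*√2)) = 40783/(-1/270 + (-1932/5 + 28*√2)) = 40783/(-104329/270 + 28*√2)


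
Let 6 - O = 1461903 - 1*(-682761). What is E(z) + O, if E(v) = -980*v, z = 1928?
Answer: -4034098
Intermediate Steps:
O = -2144658 (O = 6 - (1461903 - 1*(-682761)) = 6 - (1461903 + 682761) = 6 - 1*2144664 = 6 - 2144664 = -2144658)
E(z) + O = -980*1928 - 2144658 = -1889440 - 2144658 = -4034098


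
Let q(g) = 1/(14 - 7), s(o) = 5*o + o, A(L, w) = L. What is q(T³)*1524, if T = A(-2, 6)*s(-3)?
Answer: 1524/7 ≈ 217.71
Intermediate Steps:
s(o) = 6*o
T = 36 (T = -12*(-3) = -2*(-18) = 36)
q(g) = ⅐ (q(g) = 1/7 = ⅐)
q(T³)*1524 = (⅐)*1524 = 1524/7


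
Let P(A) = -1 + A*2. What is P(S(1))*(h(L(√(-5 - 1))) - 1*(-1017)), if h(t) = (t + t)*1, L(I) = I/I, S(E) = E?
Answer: 1019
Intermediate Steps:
L(I) = 1
P(A) = -1 + 2*A
h(t) = 2*t (h(t) = (2*t)*1 = 2*t)
P(S(1))*(h(L(√(-5 - 1))) - 1*(-1017)) = (-1 + 2*1)*(2*1 - 1*(-1017)) = (-1 + 2)*(2 + 1017) = 1*1019 = 1019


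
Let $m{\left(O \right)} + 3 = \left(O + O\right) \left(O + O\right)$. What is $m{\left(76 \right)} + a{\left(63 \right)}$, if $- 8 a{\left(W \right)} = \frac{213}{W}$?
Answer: $\frac{3880897}{168} \approx 23101.0$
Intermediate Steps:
$m{\left(O \right)} = -3 + 4 O^{2}$ ($m{\left(O \right)} = -3 + \left(O + O\right) \left(O + O\right) = -3 + 2 O 2 O = -3 + 4 O^{2}$)
$a{\left(W \right)} = - \frac{213}{8 W}$ ($a{\left(W \right)} = - \frac{213 \frac{1}{W}}{8} = - \frac{213}{8 W}$)
$m{\left(76 \right)} + a{\left(63 \right)} = \left(-3 + 4 \cdot 76^{2}\right) - \frac{213}{8 \cdot 63} = \left(-3 + 4 \cdot 5776\right) - \frac{71}{168} = \left(-3 + 23104\right) - \frac{71}{168} = 23101 - \frac{71}{168} = \frac{3880897}{168}$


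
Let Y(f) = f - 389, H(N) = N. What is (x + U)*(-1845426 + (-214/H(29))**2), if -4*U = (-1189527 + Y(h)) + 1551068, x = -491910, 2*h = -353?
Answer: 3613912219982785/3364 ≈ 1.0743e+12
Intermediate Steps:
h = -353/2 (h = (1/2)*(-353) = -353/2 ≈ -176.50)
Y(f) = -389 + f
U = -721951/8 (U = -((-1189527 + (-389 - 353/2)) + 1551068)/4 = -((-1189527 - 1131/2) + 1551068)/4 = -(-2380185/2 + 1551068)/4 = -1/4*721951/2 = -721951/8 ≈ -90244.)
(x + U)*(-1845426 + (-214/H(29))**2) = (-491910 - 721951/8)*(-1845426 + (-214/29)**2) = -4657231*(-1845426 + (-214*1/29)**2)/8 = -4657231*(-1845426 + (-214/29)**2)/8 = -4657231*(-1845426 + 45796/841)/8 = -4657231/8*(-1551957470/841) = 3613912219982785/3364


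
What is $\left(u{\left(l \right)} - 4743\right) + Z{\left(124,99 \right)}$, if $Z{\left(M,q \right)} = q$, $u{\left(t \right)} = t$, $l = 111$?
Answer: $-4533$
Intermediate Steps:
$\left(u{\left(l \right)} - 4743\right) + Z{\left(124,99 \right)} = \left(111 - 4743\right) + 99 = -4632 + 99 = -4533$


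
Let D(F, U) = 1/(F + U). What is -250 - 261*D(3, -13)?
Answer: -2239/10 ≈ -223.90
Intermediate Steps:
-250 - 261*D(3, -13) = -250 - 261/(3 - 13) = -250 - 261/(-10) = -250 - 261*(-⅒) = -250 + 261/10 = -2239/10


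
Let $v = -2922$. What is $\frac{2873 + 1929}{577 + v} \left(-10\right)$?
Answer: $\frac{1372}{67} \approx 20.478$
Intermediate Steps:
$\frac{2873 + 1929}{577 + v} \left(-10\right) = \frac{2873 + 1929}{577 - 2922} \left(-10\right) = \frac{4802}{-2345} \left(-10\right) = 4802 \left(- \frac{1}{2345}\right) \left(-10\right) = \left(- \frac{686}{335}\right) \left(-10\right) = \frac{1372}{67}$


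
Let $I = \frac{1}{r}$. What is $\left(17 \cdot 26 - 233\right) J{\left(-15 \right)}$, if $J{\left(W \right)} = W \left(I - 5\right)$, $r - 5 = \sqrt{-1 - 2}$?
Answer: $\frac{423225}{28} + \frac{3135 i \sqrt{3}}{28} \approx 15115.0 + 193.93 i$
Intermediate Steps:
$r = 5 + i \sqrt{3}$ ($r = 5 + \sqrt{-1 - 2} = 5 + \sqrt{-3} = 5 + i \sqrt{3} \approx 5.0 + 1.732 i$)
$I = \frac{1}{5 + i \sqrt{3}} \approx 0.17857 - 0.061859 i$
$J{\left(W \right)} = W \left(- \frac{135}{28} - \frac{i \sqrt{3}}{28}\right)$ ($J{\left(W \right)} = W \left(\left(\frac{5}{28} - \frac{i \sqrt{3}}{28}\right) - 5\right) = W \left(- \frac{135}{28} - \frac{i \sqrt{3}}{28}\right)$)
$\left(17 \cdot 26 - 233\right) J{\left(-15 \right)} = \left(17 \cdot 26 - 233\right) \left(- \frac{15 \left(- 5 \sqrt{3} + 24 i\right)}{\sqrt{3} - 5 i}\right) = \left(442 - 233\right) \left(- \frac{15 \left(- 5 \sqrt{3} + 24 i\right)}{\sqrt{3} - 5 i}\right) = 209 \left(- \frac{15 \left(- 5 \sqrt{3} + 24 i\right)}{\sqrt{3} - 5 i}\right) = - \frac{3135 \left(- 5 \sqrt{3} + 24 i\right)}{\sqrt{3} - 5 i}$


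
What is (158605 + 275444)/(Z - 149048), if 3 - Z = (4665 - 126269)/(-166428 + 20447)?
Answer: -63362907069/21757859749 ≈ -2.9122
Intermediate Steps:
Z = 316339/145981 (Z = 3 - (4665 - 126269)/(-166428 + 20447) = 3 - (-121604)/(-145981) = 3 - (-121604)*(-1)/145981 = 3 - 1*121604/145981 = 3 - 121604/145981 = 316339/145981 ≈ 2.1670)
(158605 + 275444)/(Z - 149048) = (158605 + 275444)/(316339/145981 - 149048) = 434049/(-21757859749/145981) = 434049*(-145981/21757859749) = -63362907069/21757859749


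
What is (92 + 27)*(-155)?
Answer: -18445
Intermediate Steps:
(92 + 27)*(-155) = 119*(-155) = -18445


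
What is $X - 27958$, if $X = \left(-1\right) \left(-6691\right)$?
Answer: $-21267$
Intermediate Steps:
$X = 6691$
$X - 27958 = 6691 - 27958 = -21267$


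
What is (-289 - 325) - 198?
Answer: -812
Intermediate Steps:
(-289 - 325) - 198 = -614 - 198 = -812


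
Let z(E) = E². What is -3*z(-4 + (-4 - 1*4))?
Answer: -432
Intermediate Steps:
-3*z(-4 + (-4 - 1*4)) = -3*(-4 + (-4 - 1*4))² = -3*(-4 + (-4 - 4))² = -3*(-4 - 8)² = -3*(-12)² = -3*144 = -432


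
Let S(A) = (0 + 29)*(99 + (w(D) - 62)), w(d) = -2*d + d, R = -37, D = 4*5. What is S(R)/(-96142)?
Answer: -493/96142 ≈ -0.0051278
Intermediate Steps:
D = 20
w(d) = -d
S(A) = 493 (S(A) = (0 + 29)*(99 + (-1*20 - 62)) = 29*(99 + (-20 - 62)) = 29*(99 - 82) = 29*17 = 493)
S(R)/(-96142) = 493/(-96142) = 493*(-1/96142) = -493/96142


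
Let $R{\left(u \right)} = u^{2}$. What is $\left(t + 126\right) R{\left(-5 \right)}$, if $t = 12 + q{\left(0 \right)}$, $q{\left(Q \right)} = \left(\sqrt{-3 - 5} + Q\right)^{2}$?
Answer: $3250$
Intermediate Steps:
$q{\left(Q \right)} = \left(Q + 2 i \sqrt{2}\right)^{2}$ ($q{\left(Q \right)} = \left(\sqrt{-8} + Q\right)^{2} = \left(2 i \sqrt{2} + Q\right)^{2} = \left(Q + 2 i \sqrt{2}\right)^{2}$)
$t = 4$ ($t = 12 + \left(0 + 2 i \sqrt{2}\right)^{2} = 12 + \left(2 i \sqrt{2}\right)^{2} = 12 - 8 = 4$)
$\left(t + 126\right) R{\left(-5 \right)} = \left(4 + 126\right) \left(-5\right)^{2} = 130 \cdot 25 = 3250$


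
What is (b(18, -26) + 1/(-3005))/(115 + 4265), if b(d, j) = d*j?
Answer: -1406341/13161900 ≈ -0.10685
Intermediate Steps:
(b(18, -26) + 1/(-3005))/(115 + 4265) = (18*(-26) + 1/(-3005))/(115 + 4265) = (-468 - 1/3005)/4380 = -1406341/3005*1/4380 = -1406341/13161900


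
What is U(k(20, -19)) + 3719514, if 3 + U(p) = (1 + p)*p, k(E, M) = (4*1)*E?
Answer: 3725991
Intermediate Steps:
k(E, M) = 4*E
U(p) = -3 + p*(1 + p) (U(p) = -3 + (1 + p)*p = -3 + p*(1 + p))
U(k(20, -19)) + 3719514 = (-3 + 4*20 + (4*20)**2) + 3719514 = (-3 + 80 + 80**2) + 3719514 = (-3 + 80 + 6400) + 3719514 = 6477 + 3719514 = 3725991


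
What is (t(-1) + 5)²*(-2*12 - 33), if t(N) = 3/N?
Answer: -228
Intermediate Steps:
(t(-1) + 5)²*(-2*12 - 33) = (3/(-1) + 5)²*(-2*12 - 33) = (3*(-1) + 5)²*(-24 - 33) = (-3 + 5)²*(-57) = 2²*(-57) = 4*(-57) = -228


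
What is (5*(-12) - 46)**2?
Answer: 11236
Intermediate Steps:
(5*(-12) - 46)**2 = (-60 - 46)**2 = (-106)**2 = 11236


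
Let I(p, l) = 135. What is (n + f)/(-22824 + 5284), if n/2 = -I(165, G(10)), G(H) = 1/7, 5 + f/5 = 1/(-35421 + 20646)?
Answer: 435863/25915350 ≈ 0.016819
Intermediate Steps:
f = -73876/2955 (f = -25 + 5/(-35421 + 20646) = -25 + 5/(-14775) = -25 + 5*(-1/14775) = -25 - 1/2955 = -73876/2955 ≈ -25.000)
G(H) = ⅐
n = -270 (n = 2*(-1*135) = 2*(-135) = -270)
(n + f)/(-22824 + 5284) = (-270 - 73876/2955)/(-22824 + 5284) = -871726/2955/(-17540) = -871726/2955*(-1/17540) = 435863/25915350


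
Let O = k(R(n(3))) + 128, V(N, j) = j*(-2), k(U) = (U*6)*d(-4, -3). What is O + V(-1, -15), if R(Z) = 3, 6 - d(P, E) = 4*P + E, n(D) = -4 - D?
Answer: 608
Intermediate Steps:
d(P, E) = 6 - E - 4*P (d(P, E) = 6 - (4*P + E) = 6 - (E + 4*P) = 6 + (-E - 4*P) = 6 - E - 4*P)
k(U) = 150*U (k(U) = (U*6)*(6 - 1*(-3) - 4*(-4)) = (6*U)*(6 + 3 + 16) = (6*U)*25 = 150*U)
V(N, j) = -2*j
O = 578 (O = 150*3 + 128 = 450 + 128 = 578)
O + V(-1, -15) = 578 - 2*(-15) = 578 + 30 = 608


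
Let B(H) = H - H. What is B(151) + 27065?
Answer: 27065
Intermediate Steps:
B(H) = 0
B(151) + 27065 = 0 + 27065 = 27065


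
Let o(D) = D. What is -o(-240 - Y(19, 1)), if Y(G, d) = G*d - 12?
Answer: 247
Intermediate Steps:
Y(G, d) = -12 + G*d
-o(-240 - Y(19, 1)) = -(-240 - (-12 + 19*1)) = -(-240 - (-12 + 19)) = -(-240 - 1*7) = -(-240 - 7) = -1*(-247) = 247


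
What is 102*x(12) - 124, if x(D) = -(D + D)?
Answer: -2572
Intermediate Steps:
x(D) = -2*D
102*x(12) - 124 = 102*(-2*12) - 124 = 102*(-24) - 124 = -2448 - 124 = -2572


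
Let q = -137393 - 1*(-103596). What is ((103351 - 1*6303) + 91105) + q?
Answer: 154356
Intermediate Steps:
q = -33797 (q = -137393 + 103596 = -33797)
((103351 - 1*6303) + 91105) + q = ((103351 - 1*6303) + 91105) - 33797 = ((103351 - 6303) + 91105) - 33797 = (97048 + 91105) - 33797 = 188153 - 33797 = 154356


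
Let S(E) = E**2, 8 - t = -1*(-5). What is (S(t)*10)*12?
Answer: 1080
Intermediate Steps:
t = 3 (t = 8 - (-1)*(-5) = 8 - 1*5 = 8 - 5 = 3)
(S(t)*10)*12 = (3**2*10)*12 = (9*10)*12 = 90*12 = 1080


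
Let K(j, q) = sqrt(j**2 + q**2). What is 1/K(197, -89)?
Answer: sqrt(46730)/46730 ≈ 0.0046260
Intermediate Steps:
1/K(197, -89) = 1/(sqrt(197**2 + (-89)**2)) = 1/(sqrt(38809 + 7921)) = 1/(sqrt(46730)) = sqrt(46730)/46730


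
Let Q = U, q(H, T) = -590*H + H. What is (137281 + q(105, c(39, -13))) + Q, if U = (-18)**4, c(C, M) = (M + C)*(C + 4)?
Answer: 180412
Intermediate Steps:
c(C, M) = (4 + C)*(C + M) (c(C, M) = (C + M)*(4 + C) = (4 + C)*(C + M))
U = 104976
q(H, T) = -589*H
Q = 104976
(137281 + q(105, c(39, -13))) + Q = (137281 - 589*105) + 104976 = (137281 - 61845) + 104976 = 75436 + 104976 = 180412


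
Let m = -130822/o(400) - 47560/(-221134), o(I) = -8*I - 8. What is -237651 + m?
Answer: -42140007978511/177349468 ≈ -2.3761e+5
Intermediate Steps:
o(I) = -8 - 8*I
m = 7270441157/177349468 (m = -130822/(-8 - 8*400) - 47560/(-221134) = -130822/(-8 - 3200) - 47560*(-1/221134) = -130822/(-3208) + 23780/110567 = -130822*(-1/3208) + 23780/110567 = 65411/1604 + 23780/110567 = 7270441157/177349468 ≈ 40.995)
-237651 + m = -237651 + 7270441157/177349468 = -42140007978511/177349468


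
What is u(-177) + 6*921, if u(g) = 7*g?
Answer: 4287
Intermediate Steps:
u(-177) + 6*921 = 7*(-177) + 6*921 = -1239 + 5526 = 4287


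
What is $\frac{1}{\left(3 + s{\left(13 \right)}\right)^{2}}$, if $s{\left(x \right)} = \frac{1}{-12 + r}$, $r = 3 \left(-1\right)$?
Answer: $\frac{225}{1936} \approx 0.11622$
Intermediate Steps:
$r = -3$
$s{\left(x \right)} = - \frac{1}{15}$ ($s{\left(x \right)} = \frac{1}{-12 - 3} = \frac{1}{-15} = - \frac{1}{15}$)
$\frac{1}{\left(3 + s{\left(13 \right)}\right)^{2}} = \frac{1}{\left(3 - \frac{1}{15}\right)^{2}} = \frac{1}{\left(\frac{44}{15}\right)^{2}} = \frac{1}{\frac{1936}{225}} = \frac{225}{1936}$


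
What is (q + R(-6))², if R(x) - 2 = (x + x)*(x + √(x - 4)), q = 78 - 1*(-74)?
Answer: 49636 - 5424*I*√10 ≈ 49636.0 - 17152.0*I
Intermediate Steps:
q = 152 (q = 78 + 74 = 152)
R(x) = 2 + 2*x*(x + √(-4 + x)) (R(x) = 2 + (x + x)*(x + √(x - 4)) = 2 + (2*x)*(x + √(-4 + x)) = 2 + 2*x*(x + √(-4 + x)))
(q + R(-6))² = (152 + (2 + 2*(-6)² + 2*(-6)*√(-4 - 6)))² = (152 + (2 + 2*36 + 2*(-6)*√(-10)))² = (152 + (2 + 72 + 2*(-6)*(I*√10)))² = (152 + (2 + 72 - 12*I*√10))² = (152 + (74 - 12*I*√10))² = (226 - 12*I*√10)²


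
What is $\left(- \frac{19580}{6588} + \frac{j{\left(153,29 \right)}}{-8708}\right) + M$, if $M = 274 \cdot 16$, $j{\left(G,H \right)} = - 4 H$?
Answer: $\frac{15708306644}{3585519} \approx 4381.0$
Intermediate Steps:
$M = 4384$
$\left(- \frac{19580}{6588} + \frac{j{\left(153,29 \right)}}{-8708}\right) + M = \left(- \frac{19580}{6588} + \frac{\left(-4\right) 29}{-8708}\right) + 4384 = \left(\left(-19580\right) \frac{1}{6588} - - \frac{29}{2177}\right) + 4384 = \left(- \frac{4895}{1647} + \frac{29}{2177}\right) + 4384 = - \frac{10608652}{3585519} + 4384 = \frac{15708306644}{3585519}$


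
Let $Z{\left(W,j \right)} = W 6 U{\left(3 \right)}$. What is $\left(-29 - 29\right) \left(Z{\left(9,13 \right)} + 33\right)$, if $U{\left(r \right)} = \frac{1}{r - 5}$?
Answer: $-348$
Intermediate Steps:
$U{\left(r \right)} = \frac{1}{-5 + r}$
$Z{\left(W,j \right)} = - 3 W$ ($Z{\left(W,j \right)} = \frac{W 6}{-5 + 3} = \frac{6 W}{-2} = 6 W \left(- \frac{1}{2}\right) = - 3 W$)
$\left(-29 - 29\right) \left(Z{\left(9,13 \right)} + 33\right) = \left(-29 - 29\right) \left(\left(-3\right) 9 + 33\right) = \left(-29 - 29\right) \left(-27 + 33\right) = \left(-58\right) 6 = -348$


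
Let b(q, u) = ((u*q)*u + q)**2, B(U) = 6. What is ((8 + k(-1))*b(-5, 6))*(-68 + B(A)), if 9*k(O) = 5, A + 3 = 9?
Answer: -163390150/9 ≈ -1.8154e+7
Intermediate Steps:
A = 6 (A = -3 + 9 = 6)
k(O) = 5/9 (k(O) = (1/9)*5 = 5/9)
b(q, u) = (q + q*u**2)**2 (b(q, u) = ((q*u)*u + q)**2 = (q*u**2 + q)**2 = (q + q*u**2)**2)
((8 + k(-1))*b(-5, 6))*(-68 + B(A)) = ((8 + 5/9)*((-5)**2*(1 + 6**2)**2))*(-68 + 6) = (77*(25*(1 + 36)**2)/9)*(-62) = (77*(25*37**2)/9)*(-62) = (77*(25*1369)/9)*(-62) = ((77/9)*34225)*(-62) = (2635325/9)*(-62) = -163390150/9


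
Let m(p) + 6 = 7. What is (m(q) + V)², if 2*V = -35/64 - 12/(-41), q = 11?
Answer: 20985561/27541504 ≈ 0.76196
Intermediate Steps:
m(p) = 1 (m(p) = -6 + 7 = 1)
V = -667/5248 (V = (-35/64 - 12/(-41))/2 = (-35*1/64 - 12*(-1/41))/2 = (-35/64 + 12/41)/2 = (½)*(-667/2624) = -667/5248 ≈ -0.12710)
(m(q) + V)² = (1 - 667/5248)² = (4581/5248)² = 20985561/27541504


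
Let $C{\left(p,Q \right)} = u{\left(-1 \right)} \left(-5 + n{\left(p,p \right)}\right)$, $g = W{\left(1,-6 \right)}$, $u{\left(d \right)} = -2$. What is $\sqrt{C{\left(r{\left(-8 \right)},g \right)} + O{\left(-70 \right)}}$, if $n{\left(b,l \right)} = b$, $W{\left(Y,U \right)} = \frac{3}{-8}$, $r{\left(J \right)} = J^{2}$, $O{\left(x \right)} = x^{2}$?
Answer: $\sqrt{4782} \approx 69.152$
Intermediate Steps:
$W{\left(Y,U \right)} = - \frac{3}{8}$ ($W{\left(Y,U \right)} = 3 \left(- \frac{1}{8}\right) = - \frac{3}{8}$)
$g = - \frac{3}{8} \approx -0.375$
$C{\left(p,Q \right)} = 10 - 2 p$ ($C{\left(p,Q \right)} = - 2 \left(-5 + p\right) = 10 - 2 p$)
$\sqrt{C{\left(r{\left(-8 \right)},g \right)} + O{\left(-70 \right)}} = \sqrt{\left(10 - 2 \left(-8\right)^{2}\right) + \left(-70\right)^{2}} = \sqrt{\left(10 - 128\right) + 4900} = \sqrt{-118 + 4900} = \sqrt{4782}$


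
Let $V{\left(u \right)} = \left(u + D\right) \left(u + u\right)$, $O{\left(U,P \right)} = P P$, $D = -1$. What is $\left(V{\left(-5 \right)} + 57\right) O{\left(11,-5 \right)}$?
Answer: $2925$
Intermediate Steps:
$O{\left(U,P \right)} = P^{2}$
$V{\left(u \right)} = 2 u \left(-1 + u\right)$ ($V{\left(u \right)} = \left(u - 1\right) \left(u + u\right) = \left(-1 + u\right) 2 u = 2 u \left(-1 + u\right)$)
$\left(V{\left(-5 \right)} + 57\right) O{\left(11,-5 \right)} = \left(2 \left(-5\right) \left(-1 - 5\right) + 57\right) \left(-5\right)^{2} = \left(2 \left(-5\right) \left(-6\right) + 57\right) 25 = \left(60 + 57\right) 25 = 117 \cdot 25 = 2925$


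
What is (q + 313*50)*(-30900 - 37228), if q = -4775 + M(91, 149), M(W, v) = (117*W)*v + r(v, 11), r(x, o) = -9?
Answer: -108818742432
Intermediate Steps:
M(W, v) = -9 + 117*W*v (M(W, v) = (117*W)*v - 9 = 117*W*v - 9 = -9 + 117*W*v)
q = 1581619 (q = -4775 + (-9 + 117*91*149) = -4775 + (-9 + 1586403) = -4775 + 1586394 = 1581619)
(q + 313*50)*(-30900 - 37228) = (1581619 + 313*50)*(-30900 - 37228) = (1581619 + 15650)*(-68128) = 1597269*(-68128) = -108818742432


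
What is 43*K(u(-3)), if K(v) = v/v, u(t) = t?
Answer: 43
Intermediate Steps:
K(v) = 1
43*K(u(-3)) = 43*1 = 43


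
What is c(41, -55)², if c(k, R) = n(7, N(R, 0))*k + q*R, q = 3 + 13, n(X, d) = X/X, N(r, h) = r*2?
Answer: 703921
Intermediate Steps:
N(r, h) = 2*r
n(X, d) = 1
q = 16
c(k, R) = k + 16*R (c(k, R) = 1*k + 16*R = k + 16*R)
c(41, -55)² = (41 + 16*(-55))² = (41 - 880)² = (-839)² = 703921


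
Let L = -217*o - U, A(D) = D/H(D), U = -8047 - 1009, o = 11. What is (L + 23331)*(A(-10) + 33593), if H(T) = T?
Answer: 1007820000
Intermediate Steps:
U = -9056
A(D) = 1 (A(D) = D/D = 1)
L = 6669 (L = -217*11 - 1*(-9056) = -2387 + 9056 = 6669)
(L + 23331)*(A(-10) + 33593) = (6669 + 23331)*(1 + 33593) = 30000*33594 = 1007820000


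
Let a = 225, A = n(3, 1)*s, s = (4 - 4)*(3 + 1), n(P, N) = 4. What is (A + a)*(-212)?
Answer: -47700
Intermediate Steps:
s = 0 (s = 0*4 = 0)
A = 0 (A = 4*0 = 0)
(A + a)*(-212) = (0 + 225)*(-212) = 225*(-212) = -47700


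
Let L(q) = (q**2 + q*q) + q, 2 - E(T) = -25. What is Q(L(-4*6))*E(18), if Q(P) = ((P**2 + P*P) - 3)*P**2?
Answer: 87423793283520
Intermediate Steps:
E(T) = 27 (E(T) = 2 - 1*(-25) = 2 + 25 = 27)
L(q) = q + 2*q**2 (L(q) = (q**2 + q**2) + q = 2*q**2 + q = q + 2*q**2)
Q(P) = P**2*(-3 + 2*P**2) (Q(P) = ((P**2 + P**2) - 3)*P**2 = (2*P**2 - 3)*P**2 = (-3 + 2*P**2)*P**2 = P**2*(-3 + 2*P**2))
Q(L(-4*6))*E(18) = (((-4*6)*(1 + 2*(-4*6)))**2*(-3 + 2*((-4*6)*(1 + 2*(-4*6)))**2))*27 = ((-24*(1 + 2*(-24)))**2*(-3 + 2*(-24*(1 + 2*(-24)))**2))*27 = ((-24*(1 - 48))**2*(-3 + 2*(-24*(1 - 48))**2))*27 = ((-24*(-47))**2*(-3 + 2*(-24*(-47))**2))*27 = (1128**2*(-3 + 2*1128**2))*27 = (1272384*(-3 + 2*1272384))*27 = (1272384*(-3 + 2544768))*27 = (1272384*2544765)*27 = 3237918269760*27 = 87423793283520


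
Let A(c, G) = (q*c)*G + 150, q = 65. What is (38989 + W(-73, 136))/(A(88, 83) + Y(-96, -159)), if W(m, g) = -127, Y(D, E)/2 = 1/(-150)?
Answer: 2914650/35618249 ≈ 0.081830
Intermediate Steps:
Y(D, E) = -1/75 (Y(D, E) = 2/(-150) = 2*(-1/150) = -1/75)
A(c, G) = 150 + 65*G*c (A(c, G) = (65*c)*G + 150 = 65*G*c + 150 = 150 + 65*G*c)
(38989 + W(-73, 136))/(A(88, 83) + Y(-96, -159)) = (38989 - 127)/((150 + 65*83*88) - 1/75) = 38862/((150 + 474760) - 1/75) = 38862/(474910 - 1/75) = 38862/(35618249/75) = 38862*(75/35618249) = 2914650/35618249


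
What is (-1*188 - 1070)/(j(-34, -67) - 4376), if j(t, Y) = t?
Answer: 629/2205 ≈ 0.28526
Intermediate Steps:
(-1*188 - 1070)/(j(-34, -67) - 4376) = (-1*188 - 1070)/(-34 - 4376) = (-188 - 1070)/(-4410) = -1258*(-1/4410) = 629/2205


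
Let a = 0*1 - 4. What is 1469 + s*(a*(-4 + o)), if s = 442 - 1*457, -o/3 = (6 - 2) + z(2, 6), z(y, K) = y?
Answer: 149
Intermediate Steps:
o = -18 (o = -3*((6 - 2) + 2) = -3*(4 + 2) = -3*6 = -18)
a = -4 (a = 0 - 4 = -4)
s = -15 (s = 442 - 457 = -15)
1469 + s*(a*(-4 + o)) = 1469 - (-60)*(-4 - 18) = 1469 - (-60)*(-22) = 1469 - 15*88 = 1469 - 1320 = 149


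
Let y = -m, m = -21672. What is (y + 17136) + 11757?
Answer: 50565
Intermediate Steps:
y = 21672 (y = -1*(-21672) = 21672)
(y + 17136) + 11757 = (21672 + 17136) + 11757 = 38808 + 11757 = 50565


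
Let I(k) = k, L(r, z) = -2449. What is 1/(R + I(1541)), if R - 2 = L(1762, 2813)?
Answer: -1/906 ≈ -0.0011038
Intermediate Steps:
R = -2447 (R = 2 - 2449 = -2447)
1/(R + I(1541)) = 1/(-2447 + 1541) = 1/(-906) = -1/906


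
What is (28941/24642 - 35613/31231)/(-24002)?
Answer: -8760275/6157267478868 ≈ -1.4228e-6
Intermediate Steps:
(28941/24642 - 35613/31231)/(-24002) = (28941*(1/24642) - 35613*1/31231)*(-1/24002) = (9647/8214 - 35613/31231)*(-1/24002) = (8760275/256531434)*(-1/24002) = -8760275/6157267478868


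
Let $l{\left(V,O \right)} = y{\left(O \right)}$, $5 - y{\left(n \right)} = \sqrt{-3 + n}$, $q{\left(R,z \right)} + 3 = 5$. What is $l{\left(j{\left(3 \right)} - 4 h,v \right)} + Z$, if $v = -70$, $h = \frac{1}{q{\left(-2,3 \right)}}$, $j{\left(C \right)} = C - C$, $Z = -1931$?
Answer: $-1926 - i \sqrt{73} \approx -1926.0 - 8.544 i$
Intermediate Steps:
$q{\left(R,z \right)} = 2$ ($q{\left(R,z \right)} = -3 + 5 = 2$)
$j{\left(C \right)} = 0$
$h = \frac{1}{2} \approx 0.5$
$y{\left(n \right)} = 5 - \sqrt{-3 + n}$
$l{\left(V,O \right)} = 5 - \sqrt{-3 + O}$
$l{\left(j{\left(3 \right)} - 4 h,v \right)} + Z = \left(5 - \sqrt{-3 - 70}\right) - 1931 = \left(5 - \sqrt{-73}\right) - 1931 = \left(5 - i \sqrt{73}\right) - 1931 = -1926 - i \sqrt{73}$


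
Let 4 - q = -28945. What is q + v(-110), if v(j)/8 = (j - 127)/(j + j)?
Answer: 1592669/55 ≈ 28958.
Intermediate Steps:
q = 28949 (q = 4 - 1*(-28945) = 4 + 28945 = 28949)
v(j) = 4*(-127 + j)/j (v(j) = 8*((j - 127)/(j + j)) = 8*((-127 + j)/((2*j))) = 8*((-127 + j)*(1/(2*j))) = 8*((-127 + j)/(2*j)) = 4*(-127 + j)/j)
q + v(-110) = 28949 + (4 - 508/(-110)) = 28949 + (4 - 508*(-1/110)) = 28949 + (4 + 254/55) = 28949 + 474/55 = 1592669/55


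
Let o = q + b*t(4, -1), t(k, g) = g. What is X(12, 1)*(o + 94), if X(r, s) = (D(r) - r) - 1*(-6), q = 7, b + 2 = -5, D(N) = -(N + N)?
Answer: -3240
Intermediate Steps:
D(N) = -2*N
b = -7 (b = -2 - 5 = -7)
X(r, s) = 6 - 3*r (X(r, s) = (-2*r - r) - 1*(-6) = -3*r + 6 = 6 - 3*r)
o = 14 (o = 7 - 7*(-1) = 7 + 7 = 14)
X(12, 1)*(o + 94) = (6 - 3*12)*(14 + 94) = (6 - 36)*108 = -30*108 = -3240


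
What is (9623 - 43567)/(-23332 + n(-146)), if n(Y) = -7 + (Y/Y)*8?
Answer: 33944/23331 ≈ 1.4549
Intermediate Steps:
n(Y) = 1 (n(Y) = -7 + 1*8 = -7 + 8 = 1)
(9623 - 43567)/(-23332 + n(-146)) = (9623 - 43567)/(-23332 + 1) = -33944/(-23331) = -33944*(-1/23331) = 33944/23331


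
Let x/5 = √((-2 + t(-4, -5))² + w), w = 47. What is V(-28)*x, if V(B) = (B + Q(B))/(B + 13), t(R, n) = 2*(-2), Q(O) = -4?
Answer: 32*√83/3 ≈ 97.178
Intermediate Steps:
t(R, n) = -4
V(B) = (-4 + B)/(13 + B) (V(B) = (B - 4)/(B + 13) = (-4 + B)/(13 + B))
x = 5*√83 (x = 5*√((-2 - 4)² + 47) = 5*√((-6)² + 47) = 5*√(36 + 47) = 5*√83 ≈ 45.552)
V(-28)*x = ((-4 - 28)/(13 - 28))*(5*√83) = (-32/(-15))*(5*√83) = (-1/15*(-32))*(5*√83) = 32*(5*√83)/15 = 32*√83/3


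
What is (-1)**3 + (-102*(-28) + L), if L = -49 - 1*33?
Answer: 2773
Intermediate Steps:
L = -82 (L = -49 - 33 = -82)
(-1)**3 + (-102*(-28) + L) = (-1)**3 + (-102*(-28) - 82) = -1 + (2856 - 82) = -1 + 2774 = 2773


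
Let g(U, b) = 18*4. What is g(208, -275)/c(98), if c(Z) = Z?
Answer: 36/49 ≈ 0.73469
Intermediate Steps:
g(U, b) = 72
g(208, -275)/c(98) = 72/98 = 72*(1/98) = 36/49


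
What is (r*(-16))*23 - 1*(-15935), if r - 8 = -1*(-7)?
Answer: 10415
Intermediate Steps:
r = 15 (r = 8 - 1*(-7) = 8 + 7 = 15)
(r*(-16))*23 - 1*(-15935) = (15*(-16))*23 - 1*(-15935) = -240*23 + 15935 = -5520 + 15935 = 10415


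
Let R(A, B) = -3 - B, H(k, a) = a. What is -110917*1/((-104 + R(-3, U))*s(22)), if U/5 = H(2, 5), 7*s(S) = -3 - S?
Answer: -776419/3300 ≈ -235.28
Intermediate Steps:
s(S) = -3/7 - S/7 (s(S) = (-3 - S)/7 = -3/7 - S/7)
U = 25 (U = 5*5 = 25)
-110917*1/((-104 + R(-3, U))*s(22)) = -110917*1/((-104 + (-3 - 1*25))*(-3/7 - ⅐*22)) = -110917*1/((-104 + (-3 - 25))*(-3/7 - 22/7)) = -110917*(-7/(25*(-104 - 28))) = -110917/((-25/7*(-132))) = -110917/3300/7 = -110917*7/3300 = -776419/3300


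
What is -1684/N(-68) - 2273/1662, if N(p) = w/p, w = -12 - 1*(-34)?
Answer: 95134469/18282 ≈ 5203.7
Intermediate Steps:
w = 22 (w = -12 + 34 = 22)
N(p) = 22/p
-1684/N(-68) - 2273/1662 = -1684/(22/(-68)) - 2273/1662 = -1684/(22*(-1/68)) - 2273*1/1662 = -1684/(-11/34) - 2273/1662 = -1684*(-34/11) - 2273/1662 = 57256/11 - 2273/1662 = 95134469/18282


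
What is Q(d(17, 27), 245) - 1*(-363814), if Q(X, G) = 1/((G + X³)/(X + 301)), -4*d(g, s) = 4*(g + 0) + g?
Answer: 217722651326/598445 ≈ 3.6381e+5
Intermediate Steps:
d(g, s) = -5*g/4 (d(g, s) = -(4*(g + 0) + g)/4 = -(4*g + g)/4 = -5*g/4)
Q(X, G) = (301 + X)/(G + X³) (Q(X, G) = 1/((G + X³)/(301 + X)) = (301 + X)/(G + X³))
Q(d(17, 27), 245) - 1*(-363814) = (301 - 5/4*17)/(245 + (-5/4*17)³) - 1*(-363814) = (301 - 85/4)/(245 + (-85/4)³) + 363814 = (1119/4)/(245 - 614125/64) + 363814 = (1119/4)/(-598445/64) + 363814 = -64/598445*1119/4 + 363814 = -17904/598445 + 363814 = 217722651326/598445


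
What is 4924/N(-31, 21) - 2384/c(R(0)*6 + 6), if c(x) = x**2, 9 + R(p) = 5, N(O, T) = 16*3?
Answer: 30853/324 ≈ 95.225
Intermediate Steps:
N(O, T) = 48
R(p) = -4 (R(p) = -9 + 5 = -4)
4924/N(-31, 21) - 2384/c(R(0)*6 + 6) = 4924/48 - 2384/(-4*6 + 6)**2 = 4924*(1/48) - 2384/(-24 + 6)**2 = 1231/12 - 2384/((-18)**2) = 1231/12 - 2384/324 = 1231/12 - 2384*1/324 = 1231/12 - 596/81 = 30853/324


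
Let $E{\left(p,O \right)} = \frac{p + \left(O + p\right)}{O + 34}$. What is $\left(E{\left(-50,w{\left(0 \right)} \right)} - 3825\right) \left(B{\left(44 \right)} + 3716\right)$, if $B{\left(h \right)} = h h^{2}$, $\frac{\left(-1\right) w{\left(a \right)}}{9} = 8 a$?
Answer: $- \frac{5785167500}{17} \approx -3.403 \cdot 10^{8}$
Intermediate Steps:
$w{\left(a \right)} = - 72 a$ ($w{\left(a \right)} = - 9 \cdot 8 a = - 72 a$)
$B{\left(h \right)} = h^{3}$
$E{\left(p,O \right)} = \frac{O + 2 p}{34 + O}$
$\left(E{\left(-50,w{\left(0 \right)} \right)} - 3825\right) \left(B{\left(44 \right)} + 3716\right) = \left(\frac{\left(-72\right) 0 + 2 \left(-50\right)}{34 - 0} - 3825\right) \left(44^{3} + 3716\right) = \left(\frac{0 - 100}{34 + 0} - 3825\right) \left(85184 + 3716\right) = \left(\frac{1}{34} \left(-100\right) - 3825\right) 88900 = \left(- \frac{50}{17} - 3825\right) 88900 = \left(- \frac{65075}{17}\right) 88900 = - \frac{5785167500}{17}$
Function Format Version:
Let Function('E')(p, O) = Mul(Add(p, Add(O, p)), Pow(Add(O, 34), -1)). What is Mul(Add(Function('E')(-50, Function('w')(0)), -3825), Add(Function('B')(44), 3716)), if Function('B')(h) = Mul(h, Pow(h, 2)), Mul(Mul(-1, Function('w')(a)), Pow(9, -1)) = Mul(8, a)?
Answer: Rational(-5785167500, 17) ≈ -3.4030e+8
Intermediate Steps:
Function('w')(a) = Mul(-72, a) (Function('w')(a) = Mul(-9, Mul(8, a)) = Mul(-72, a))
Function('B')(h) = Pow(h, 3)
Function('E')(p, O) = Mul(Pow(Add(34, O), -1), Add(O, Mul(2, p))) (Function('E')(p, O) = Mul(Add(O, Mul(2, p)), Pow(Add(34, O), -1)) = Mul(Pow(Add(34, O), -1), Add(O, Mul(2, p))))
Mul(Add(Function('E')(-50, Function('w')(0)), -3825), Add(Function('B')(44), 3716)) = Mul(Add(Mul(Pow(Add(34, Mul(-72, 0)), -1), Add(Mul(-72, 0), Mul(2, -50))), -3825), Add(Pow(44, 3), 3716)) = Mul(Add(Mul(Pow(Add(34, 0), -1), Add(0, -100)), -3825), Add(85184, 3716)) = Mul(Add(Mul(Pow(34, -1), -100), -3825), 88900) = Mul(Add(Mul(Rational(1, 34), -100), -3825), 88900) = Mul(Add(Rational(-50, 17), -3825), 88900) = Mul(Rational(-65075, 17), 88900) = Rational(-5785167500, 17)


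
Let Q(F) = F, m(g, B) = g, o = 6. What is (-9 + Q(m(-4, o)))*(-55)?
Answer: 715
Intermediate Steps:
(-9 + Q(m(-4, o)))*(-55) = (-9 - 4)*(-55) = -13*(-55) = 715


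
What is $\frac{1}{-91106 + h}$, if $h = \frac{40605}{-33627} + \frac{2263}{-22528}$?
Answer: $- \frac{2086912}{190132934279} \approx -1.0976 \cdot 10^{-5}$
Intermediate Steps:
$h = - \frac{2729607}{2086912}$ ($h = 40605 \left(- \frac{1}{33627}\right) + 2263 \left(- \frac{1}{22528}\right) = - \frac{13535}{11209} - \frac{2263}{22528} = - \frac{2729607}{2086912} \approx -1.308$)
$\frac{1}{-91106 + h} = \frac{1}{-91106 - \frac{2729607}{2086912}} = \frac{1}{- \frac{190132934279}{2086912}} = - \frac{2086912}{190132934279}$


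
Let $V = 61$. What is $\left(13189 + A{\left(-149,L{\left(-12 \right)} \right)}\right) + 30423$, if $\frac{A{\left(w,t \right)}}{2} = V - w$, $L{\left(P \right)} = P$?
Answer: $44032$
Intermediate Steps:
$A{\left(w,t \right)} = 122 - 2 w$ ($A{\left(w,t \right)} = 2 \left(61 - w\right) = 122 - 2 w$)
$\left(13189 + A{\left(-149,L{\left(-12 \right)} \right)}\right) + 30423 = \left(13189 + \left(122 - -298\right)\right) + 30423 = \left(13189 + \left(122 + 298\right)\right) + 30423 = \left(13189 + 420\right) + 30423 = 13609 + 30423 = 44032$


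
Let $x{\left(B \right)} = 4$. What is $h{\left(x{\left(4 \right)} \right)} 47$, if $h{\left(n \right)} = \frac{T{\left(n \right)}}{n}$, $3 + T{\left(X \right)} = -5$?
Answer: $-94$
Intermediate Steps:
$T{\left(X \right)} = -8$ ($T{\left(X \right)} = -3 - 5 = -8$)
$h{\left(n \right)} = - \frac{8}{n}$
$h{\left(x{\left(4 \right)} \right)} 47 = - \frac{8}{4} \cdot 47 = \left(-8\right) \frac{1}{4} \cdot 47 = \left(-2\right) 47 = -94$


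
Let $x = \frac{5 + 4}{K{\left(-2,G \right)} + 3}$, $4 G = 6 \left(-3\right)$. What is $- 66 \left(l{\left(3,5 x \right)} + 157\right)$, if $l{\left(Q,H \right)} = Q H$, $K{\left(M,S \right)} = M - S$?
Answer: $-11982$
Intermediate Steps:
$G = - \frac{9}{2}$ ($G = \frac{6 \left(-3\right)}{4} = \frac{1}{4} \left(-18\right) = - \frac{9}{2} \approx -4.5$)
$x = \frac{18}{11}$ ($x = \frac{5 + 4}{\left(-2 - - \frac{9}{2}\right) + 3} = \frac{9}{\left(-2 + \frac{9}{2}\right) + 3} = \frac{9}{\frac{5}{2} + 3} = \frac{9}{\frac{11}{2}} = 9 \cdot \frac{2}{11} = \frac{18}{11} \approx 1.6364$)
$l{\left(Q,H \right)} = H Q$
$- 66 \left(l{\left(3,5 x \right)} + 157\right) = - 66 \left(5 \cdot \frac{18}{11} \cdot 3 + 157\right) = - 66 \left(\frac{90}{11} \cdot 3 + 157\right) = - 66 \left(\frac{270}{11} + 157\right) = \left(-66\right) \frac{1997}{11} = -11982$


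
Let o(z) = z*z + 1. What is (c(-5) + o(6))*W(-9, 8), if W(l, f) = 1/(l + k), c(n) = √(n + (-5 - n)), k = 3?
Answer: -37/6 - I*√5/6 ≈ -6.1667 - 0.37268*I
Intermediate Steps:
c(n) = I*√5 (c(n) = √(-5) = I*√5)
o(z) = 1 + z² (o(z) = z² + 1 = 1 + z²)
W(l, f) = 1/(3 + l) (W(l, f) = 1/(l + 3) = 1/(3 + l))
(c(-5) + o(6))*W(-9, 8) = (I*√5 + (1 + 6²))/(3 - 9) = (I*√5 + (1 + 36))/(-6) = (I*√5 + 37)*(-⅙) = (37 + I*√5)*(-⅙) = -37/6 - I*√5/6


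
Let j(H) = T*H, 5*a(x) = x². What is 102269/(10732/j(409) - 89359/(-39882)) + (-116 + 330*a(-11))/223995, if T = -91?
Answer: 6800709908693920376/129820289226603 ≈ 52386.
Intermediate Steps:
a(x) = x²/5
j(H) = -91*H
102269/(10732/j(409) - 89359/(-39882)) + (-116 + 330*a(-11))/223995 = 102269/(10732/((-91*409)) - 89359/(-39882)) + (-116 + 330*((⅕)*(-11)²))/223995 = 102269/(10732/(-37219) - 89359*(-1/39882)) + (-116 + 330*((⅕)*121))*(1/223995) = 102269/(10732*(-1/37219) + 89359/39882) + (-116 + 330*(121/5))*(1/223995) = 102269/(-10732/37219 + 89359/39882) + (-116 + 7986)*(1/223995) = 102269/(2897838997/1484368158) + 7870*(1/223995) = 102269*(1484368158/2897838997) + 1574/44799 = 151804847150502/2897838997 + 1574/44799 = 6800709908693920376/129820289226603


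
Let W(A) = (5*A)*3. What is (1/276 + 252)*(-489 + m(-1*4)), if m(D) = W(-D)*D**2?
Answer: 10919821/92 ≈ 1.1869e+5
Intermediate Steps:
W(A) = 15*A
m(D) = -15*D**3 (m(D) = (15*(-D))*D**2 = (-15*D)*D**2 = -15*D**3)
(1/276 + 252)*(-489 + m(-1*4)) = (1/276 + 252)*(-489 - 15*(-1*4)**3) = (1/276 + 252)*(-489 - 15*(-4)**3) = 69553*(-489 - 15*(-64))/276 = 69553*(-489 + 960)/276 = (69553/276)*471 = 10919821/92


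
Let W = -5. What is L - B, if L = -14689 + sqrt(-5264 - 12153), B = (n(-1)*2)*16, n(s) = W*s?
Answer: -14849 + I*sqrt(17417) ≈ -14849.0 + 131.97*I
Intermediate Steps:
n(s) = -5*s
B = 160 (B = (-5*(-1)*2)*16 = (5*2)*16 = 10*16 = 160)
L = -14689 + I*sqrt(17417) (L = -14689 + sqrt(-17417) = -14689 + I*sqrt(17417) ≈ -14689.0 + 131.97*I)
L - B = (-14689 + I*sqrt(17417)) - 1*160 = (-14689 + I*sqrt(17417)) - 160 = -14849 + I*sqrt(17417)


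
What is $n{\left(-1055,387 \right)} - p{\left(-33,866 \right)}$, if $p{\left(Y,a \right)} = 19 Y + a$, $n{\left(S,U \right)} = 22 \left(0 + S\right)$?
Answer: $-23449$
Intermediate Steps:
$n{\left(S,U \right)} = 22 S$
$p{\left(Y,a \right)} = a + 19 Y$
$n{\left(-1055,387 \right)} - p{\left(-33,866 \right)} = 22 \left(-1055\right) - \left(866 + 19 \left(-33\right)\right) = -23210 - \left(866 - 627\right) = -23210 - 239 = -23449$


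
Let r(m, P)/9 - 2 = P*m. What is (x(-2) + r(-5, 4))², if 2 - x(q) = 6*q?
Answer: 21904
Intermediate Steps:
x(q) = 2 - 6*q
r(m, P) = 18 + 9*P*m (r(m, P) = 18 + 9*(P*m) = 18 + 9*P*m)
(x(-2) + r(-5, 4))² = ((2 - 6*(-2)) + (18 + 9*4*(-5)))² = ((2 + 12) + (18 - 180))² = (14 - 162)² = (-148)² = 21904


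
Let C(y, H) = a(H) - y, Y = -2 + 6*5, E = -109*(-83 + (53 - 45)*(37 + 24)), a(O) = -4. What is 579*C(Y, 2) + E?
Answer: -62673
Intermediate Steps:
E = -44145 (E = -109*(-83 + 8*61) = -109*(-83 + 488) = -109*405 = -44145)
Y = 28 (Y = -2 + 30 = 28)
C(y, H) = -4 - y
579*C(Y, 2) + E = 579*(-4 - 1*28) - 44145 = 579*(-4 - 28) - 44145 = 579*(-32) - 44145 = -18528 - 44145 = -62673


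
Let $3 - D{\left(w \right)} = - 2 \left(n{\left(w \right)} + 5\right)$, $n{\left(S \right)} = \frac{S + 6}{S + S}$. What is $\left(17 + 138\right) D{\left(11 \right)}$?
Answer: $\frac{24800}{11} \approx 2254.5$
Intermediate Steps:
$n{\left(S \right)} = \frac{6 + S}{2 S}$
$D{\left(w \right)} = 13 + \frac{6 + w}{w}$ ($D{\left(w \right)} = 3 - - 2 \left(\frac{6 + w}{2 w} + 5\right) = 3 - - 2 \left(5 + \frac{6 + w}{2 w}\right) = 3 - \left(-10 - \frac{6 + w}{w}\right) = 3 + \left(10 + \frac{6 + w}{w}\right) = 13 + \frac{6 + w}{w}$)
$\left(17 + 138\right) D{\left(11 \right)} = \left(17 + 138\right) \left(14 + \frac{6}{11}\right) = 155 \left(14 + 6 \cdot \frac{1}{11}\right) = 155 \left(14 + \frac{6}{11}\right) = 155 \cdot \frac{160}{11} = \frac{24800}{11}$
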